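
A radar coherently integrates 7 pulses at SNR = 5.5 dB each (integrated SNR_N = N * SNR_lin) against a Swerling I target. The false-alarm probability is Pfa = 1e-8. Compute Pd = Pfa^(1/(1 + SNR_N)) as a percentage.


SNR_lin = 10^(5.5/10) = 3.54813
SNR_N = 7 * 3.54813 = 24.83691
1/(1 + SNR_N) = 1/25.83691 = 0.0387043
Pd = (1e-8)^0.0387043 = 0.49019
Pd = 49.0%

49.0%


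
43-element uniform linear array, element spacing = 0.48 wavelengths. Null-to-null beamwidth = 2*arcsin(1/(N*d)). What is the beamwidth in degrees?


1/(N*d) = 1/(43*0.48) = 0.04845
BW = 2*arcsin(0.04845) = 5.6 degrees

5.6 degrees


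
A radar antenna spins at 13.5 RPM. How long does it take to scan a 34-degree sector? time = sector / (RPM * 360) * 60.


t = 34 / (13.5 * 360) * 60 = 0.42 s

0.42 s


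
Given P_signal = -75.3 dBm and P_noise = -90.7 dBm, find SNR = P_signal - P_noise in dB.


SNR = -75.3 - (-90.7) = 15.4 dB

15.4 dB


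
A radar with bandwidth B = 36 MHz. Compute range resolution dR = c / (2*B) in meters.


dR = 3e8 / (2 * 36000000.0) = 4.17 m

4.17 m


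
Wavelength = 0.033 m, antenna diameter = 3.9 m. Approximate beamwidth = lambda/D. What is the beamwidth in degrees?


BW_rad = 0.033 / 3.9 = 0.008462
BW_deg = 0.48 degrees

0.48 degrees


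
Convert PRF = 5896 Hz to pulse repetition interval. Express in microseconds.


PRI = 1/5896 = 0.0001696065 s = 169.6 us

169.6 us


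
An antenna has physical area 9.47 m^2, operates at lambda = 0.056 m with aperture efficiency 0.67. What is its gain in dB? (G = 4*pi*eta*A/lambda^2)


G_linear = 4*pi*0.67*9.47/0.056^2 = 25424.86
G_dB = 10*log10(25424.86) = 44.1 dB

44.1 dB


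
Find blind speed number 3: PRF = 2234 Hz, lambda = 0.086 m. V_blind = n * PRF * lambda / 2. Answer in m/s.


V_blind = 3 * 2234 * 0.086 / 2 = 288.2 m/s

288.2 m/s


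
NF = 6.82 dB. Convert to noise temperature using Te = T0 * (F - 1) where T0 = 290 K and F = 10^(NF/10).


NF_lin = 10^(6.82/10) = 4.808393
Te = 290 * (4.808393 - 1) = 1104.4 K

1104.4 K


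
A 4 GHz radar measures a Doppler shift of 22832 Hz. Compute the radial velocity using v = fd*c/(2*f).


v = 22832 * 3e8 / (2 * 4000000000.0) = 856.2 m/s

856.2 m/s


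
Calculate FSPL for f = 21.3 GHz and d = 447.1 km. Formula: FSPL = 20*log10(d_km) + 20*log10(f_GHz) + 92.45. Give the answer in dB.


20*log10(447.1) = 53.01
20*log10(21.3) = 26.57
FSPL = 172.0 dB

172.0 dB


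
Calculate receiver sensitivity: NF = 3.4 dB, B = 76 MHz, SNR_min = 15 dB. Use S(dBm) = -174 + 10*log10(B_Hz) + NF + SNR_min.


10*log10(76000000.0) = 78.81
S = -174 + 78.81 + 3.4 + 15 = -76.8 dBm

-76.8 dBm


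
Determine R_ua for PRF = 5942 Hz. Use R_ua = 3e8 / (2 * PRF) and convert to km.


R_ua = 3e8 / (2 * 5942) = 25244.0 m = 25.2 km

25.2 km


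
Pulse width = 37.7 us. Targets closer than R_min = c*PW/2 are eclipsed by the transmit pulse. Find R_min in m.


R_min = 3e8 * 37.7e-6 / 2 = 5655.0 m

5655.0 m


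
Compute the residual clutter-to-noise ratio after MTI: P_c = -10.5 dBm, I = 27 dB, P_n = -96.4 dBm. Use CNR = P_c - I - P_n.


CNR = -10.5 - 27 - (-96.4) = 58.9 dB

58.9 dB


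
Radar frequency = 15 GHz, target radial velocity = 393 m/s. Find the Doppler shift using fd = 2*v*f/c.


fd = 2 * 393 * 15000000000.0 / 3e8 = 39300.0 Hz

39300.0 Hz


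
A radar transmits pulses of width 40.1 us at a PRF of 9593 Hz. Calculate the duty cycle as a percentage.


DC = 40.1e-6 * 9593 * 100 = 38.47%

38.47%


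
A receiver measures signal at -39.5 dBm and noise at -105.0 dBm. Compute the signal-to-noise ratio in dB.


SNR = -39.5 - (-105.0) = 65.5 dB

65.5 dB


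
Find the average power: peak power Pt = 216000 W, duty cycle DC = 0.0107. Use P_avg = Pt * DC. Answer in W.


P_avg = 216000 * 0.0107 = 2311.2 W

2311.2 W


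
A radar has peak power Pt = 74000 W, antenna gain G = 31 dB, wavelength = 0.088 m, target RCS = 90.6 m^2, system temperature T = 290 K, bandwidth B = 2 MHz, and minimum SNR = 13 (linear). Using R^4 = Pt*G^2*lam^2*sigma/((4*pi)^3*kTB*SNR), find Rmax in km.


G_lin = 10^(31/10) = 1258.925412
R^4 = 74000 * 1258.925412^2 * 0.088^2 * 90.6 / ((4*pi)^3 * 1.38e-23 * 290 * 2000000.0 * 13)
R^4 = 3.98516e20 m^4
R_max = (3.98516e20)^(1/4) = 141290.0 m = 141.3 km

141.3 km


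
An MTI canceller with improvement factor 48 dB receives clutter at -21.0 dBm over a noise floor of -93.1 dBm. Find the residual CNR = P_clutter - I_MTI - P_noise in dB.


CNR = -21.0 - 48 - (-93.1) = 24.1 dB

24.1 dB


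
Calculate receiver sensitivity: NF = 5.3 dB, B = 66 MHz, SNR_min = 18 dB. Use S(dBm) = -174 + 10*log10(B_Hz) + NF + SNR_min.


10*log10(66000000.0) = 78.2
S = -174 + 78.2 + 5.3 + 18 = -72.5 dBm

-72.5 dBm


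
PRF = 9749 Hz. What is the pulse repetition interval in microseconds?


PRI = 1/9749 = 0.0001025746 s = 102.6 us

102.6 us


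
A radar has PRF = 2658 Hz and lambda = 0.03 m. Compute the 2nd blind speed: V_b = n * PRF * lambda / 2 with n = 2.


V_blind = 2 * 2658 * 0.03 / 2 = 79.7 m/s

79.7 m/s


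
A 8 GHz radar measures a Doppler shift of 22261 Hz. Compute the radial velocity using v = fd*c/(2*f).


v = 22261 * 3e8 / (2 * 8000000000.0) = 417.4 m/s

417.4 m/s


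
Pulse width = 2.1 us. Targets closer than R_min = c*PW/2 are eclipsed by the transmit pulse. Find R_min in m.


R_min = 3e8 * 2.1e-6 / 2 = 315.0 m

315.0 m


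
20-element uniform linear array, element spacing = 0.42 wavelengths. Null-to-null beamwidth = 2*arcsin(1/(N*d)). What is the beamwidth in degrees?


1/(N*d) = 1/(20*0.42) = 0.119048
BW = 2*arcsin(0.119048) = 13.7 degrees

13.7 degrees


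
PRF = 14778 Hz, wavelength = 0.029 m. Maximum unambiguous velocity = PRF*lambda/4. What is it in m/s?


V_ua = 14778 * 0.029 / 4 = 107.1 m/s

107.1 m/s


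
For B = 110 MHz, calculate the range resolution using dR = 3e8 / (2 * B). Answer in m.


dR = 3e8 / (2 * 110000000.0) = 1.36 m

1.36 m


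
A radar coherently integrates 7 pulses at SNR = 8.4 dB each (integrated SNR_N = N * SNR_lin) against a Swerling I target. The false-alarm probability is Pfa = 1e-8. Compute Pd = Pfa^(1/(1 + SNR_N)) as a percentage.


SNR_lin = 10^(8.4/10) = 6.91831
SNR_N = 7 * 6.91831 = 48.42817
1/(1 + SNR_N) = 1/49.42817 = 0.0202314
Pd = (1e-8)^0.0202314 = 0.68889
Pd = 68.9%

68.9%


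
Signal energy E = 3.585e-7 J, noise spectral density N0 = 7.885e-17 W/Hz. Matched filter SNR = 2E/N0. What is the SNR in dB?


SNR_lin = 2 * 3.585e-7 / 7.885e-17 = 9.093e9
SNR_dB = 10*log10(9.093e9) = 99.6 dB

99.6 dB


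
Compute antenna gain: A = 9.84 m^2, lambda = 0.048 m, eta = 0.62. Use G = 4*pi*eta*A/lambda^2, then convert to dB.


G_linear = 4*pi*0.62*9.84/0.048^2 = 33274.7
G_dB = 10*log10(33274.7) = 45.2 dB

45.2 dB


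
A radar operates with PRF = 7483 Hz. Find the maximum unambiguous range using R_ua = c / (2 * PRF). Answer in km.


R_ua = 3e8 / (2 * 7483) = 20045.4 m = 20.0 km

20.0 km


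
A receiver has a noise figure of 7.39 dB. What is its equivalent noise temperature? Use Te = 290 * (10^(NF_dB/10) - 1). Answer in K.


NF_lin = 10^(7.39/10) = 5.48277
Te = 290 * (5.48277 - 1) = 1300.0 K

1300.0 K


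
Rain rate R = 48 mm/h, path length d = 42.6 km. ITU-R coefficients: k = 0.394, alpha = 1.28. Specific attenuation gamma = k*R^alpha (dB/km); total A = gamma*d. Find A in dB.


gamma = 0.394 * 48^1.28 = 55.909422 dB/km
A = 55.909422 * 42.6 = 2381.74 dB

2381.74 dB


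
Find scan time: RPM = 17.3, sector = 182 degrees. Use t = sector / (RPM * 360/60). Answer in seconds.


t = 182 / (17.3 * 360) * 60 = 1.75 s

1.75 s


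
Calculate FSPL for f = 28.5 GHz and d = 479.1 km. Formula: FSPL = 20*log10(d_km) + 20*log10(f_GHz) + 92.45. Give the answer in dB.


20*log10(479.1) = 53.61
20*log10(28.5) = 29.1
FSPL = 175.2 dB

175.2 dB


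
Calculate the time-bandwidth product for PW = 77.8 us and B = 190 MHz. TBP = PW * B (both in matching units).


TBP = 77.8 * 190 = 14782.0

14782.0


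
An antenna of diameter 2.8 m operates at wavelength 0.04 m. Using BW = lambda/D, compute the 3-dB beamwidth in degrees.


BW_rad = 0.04 / 2.8 = 0.014286
BW_deg = 0.82 degrees

0.82 degrees


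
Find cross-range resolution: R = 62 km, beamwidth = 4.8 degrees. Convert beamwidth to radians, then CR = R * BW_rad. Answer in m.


BW_rad = 0.083775804
CR = 62000 * 0.083775804 = 5194.1 m

5194.1 m


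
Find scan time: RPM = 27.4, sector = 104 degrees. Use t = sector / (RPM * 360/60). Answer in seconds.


t = 104 / (27.4 * 360) * 60 = 0.63 s

0.63 s


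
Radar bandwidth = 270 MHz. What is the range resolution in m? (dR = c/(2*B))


dR = 3e8 / (2 * 270000000.0) = 0.56 m

0.56 m


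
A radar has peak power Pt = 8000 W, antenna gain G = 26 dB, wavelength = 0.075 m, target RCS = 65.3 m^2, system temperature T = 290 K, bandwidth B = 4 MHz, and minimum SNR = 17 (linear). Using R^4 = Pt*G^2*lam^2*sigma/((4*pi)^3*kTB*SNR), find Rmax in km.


G_lin = 10^(26/10) = 398.107171
R^4 = 8000 * 398.107171^2 * 0.075^2 * 65.3 / ((4*pi)^3 * 1.38e-23 * 290 * 4000000.0 * 17)
R^4 = 8.62403e17 m^4
R_max = (8.62403e17)^(1/4) = 30473.9 m = 30.5 km

30.5 km


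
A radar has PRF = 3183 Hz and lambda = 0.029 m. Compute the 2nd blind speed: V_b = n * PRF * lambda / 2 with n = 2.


V_blind = 2 * 3183 * 0.029 / 2 = 92.3 m/s

92.3 m/s


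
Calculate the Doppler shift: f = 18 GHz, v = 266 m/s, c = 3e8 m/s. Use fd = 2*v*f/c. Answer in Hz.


fd = 2 * 266 * 18000000000.0 / 3e8 = 31920.0 Hz

31920.0 Hz


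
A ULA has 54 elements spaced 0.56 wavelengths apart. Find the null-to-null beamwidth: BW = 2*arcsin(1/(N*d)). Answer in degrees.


1/(N*d) = 1/(54*0.56) = 0.033069
BW = 2*arcsin(0.033069) = 3.8 degrees

3.8 degrees


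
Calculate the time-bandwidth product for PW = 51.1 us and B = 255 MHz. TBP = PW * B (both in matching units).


TBP = 51.1 * 255 = 13030.5

13030.5


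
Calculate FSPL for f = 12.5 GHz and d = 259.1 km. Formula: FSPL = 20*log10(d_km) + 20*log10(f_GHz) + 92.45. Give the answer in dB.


20*log10(259.1) = 48.27
20*log10(12.5) = 21.94
FSPL = 162.7 dB

162.7 dB


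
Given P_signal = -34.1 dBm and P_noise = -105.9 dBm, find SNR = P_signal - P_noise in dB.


SNR = -34.1 - (-105.9) = 71.8 dB

71.8 dB


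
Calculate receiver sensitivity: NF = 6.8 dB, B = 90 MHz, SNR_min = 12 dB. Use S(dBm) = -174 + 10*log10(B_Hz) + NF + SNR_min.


10*log10(90000000.0) = 79.54
S = -174 + 79.54 + 6.8 + 12 = -75.7 dBm

-75.7 dBm


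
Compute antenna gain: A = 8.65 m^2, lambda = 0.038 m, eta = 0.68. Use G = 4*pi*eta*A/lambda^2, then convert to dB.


G_linear = 4*pi*0.68*8.65/0.038^2 = 51187.94
G_dB = 10*log10(51187.94) = 47.1 dB

47.1 dB


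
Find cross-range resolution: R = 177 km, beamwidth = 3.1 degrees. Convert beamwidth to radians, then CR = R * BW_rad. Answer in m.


BW_rad = 0.054105207
CR = 177000 * 0.054105207 = 9576.6 m

9576.6 m


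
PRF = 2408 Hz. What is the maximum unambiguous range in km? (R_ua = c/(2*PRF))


R_ua = 3e8 / (2 * 2408) = 62292.4 m = 62.3 km

62.3 km


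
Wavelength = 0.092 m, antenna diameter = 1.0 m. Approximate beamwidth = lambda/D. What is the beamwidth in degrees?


BW_rad = 0.092 / 1.0 = 0.092
BW_deg = 5.27 degrees

5.27 degrees


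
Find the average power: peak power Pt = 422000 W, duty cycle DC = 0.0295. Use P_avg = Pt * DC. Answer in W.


P_avg = 422000 * 0.0295 = 12449.0 W

12449.0 W


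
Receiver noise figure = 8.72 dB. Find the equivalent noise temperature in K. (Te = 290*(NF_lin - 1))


NF_lin = 10^(8.72/10) = 7.44732
Te = 290 * (7.44732 - 1) = 1869.7 K

1869.7 K


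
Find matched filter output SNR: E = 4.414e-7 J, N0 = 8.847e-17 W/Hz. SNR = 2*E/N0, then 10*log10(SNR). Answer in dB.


SNR_lin = 2 * 4.414e-7 / 8.847e-17 = 9.979e9
SNR_dB = 10*log10(9.979e9) = 100.0 dB

100.0 dB


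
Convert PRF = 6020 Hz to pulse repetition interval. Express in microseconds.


PRI = 1/6020 = 0.000166113 s = 166.1 us

166.1 us


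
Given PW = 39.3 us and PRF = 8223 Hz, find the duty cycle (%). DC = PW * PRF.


DC = 39.3e-6 * 8223 * 100 = 32.32%

32.32%


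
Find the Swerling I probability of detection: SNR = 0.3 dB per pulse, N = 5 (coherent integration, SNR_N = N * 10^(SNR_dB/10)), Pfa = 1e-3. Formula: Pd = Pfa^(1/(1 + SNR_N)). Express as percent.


SNR_lin = 10^(0.3/10) = 1.07152
SNR_N = 5 * 1.07152 = 5.3576
1/(1 + SNR_N) = 1/6.3576 = 0.1572921
Pd = (1e-3)^0.1572921 = 0.33738
Pd = 33.7%

33.7%


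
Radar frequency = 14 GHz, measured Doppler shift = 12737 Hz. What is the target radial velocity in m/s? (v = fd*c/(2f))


v = 12737 * 3e8 / (2 * 14000000000.0) = 136.5 m/s

136.5 m/s


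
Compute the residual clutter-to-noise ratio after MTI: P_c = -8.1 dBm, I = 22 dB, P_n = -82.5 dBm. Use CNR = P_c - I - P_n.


CNR = -8.1 - 22 - (-82.5) = 52.4 dB

52.4 dB


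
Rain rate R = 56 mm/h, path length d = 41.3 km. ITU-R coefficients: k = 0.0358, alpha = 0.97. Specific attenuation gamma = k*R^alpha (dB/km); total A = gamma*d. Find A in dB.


gamma = 0.0358 * 56^0.97 = 1.776746 dB/km
A = 1.776746 * 41.3 = 73.38 dB

73.38 dB


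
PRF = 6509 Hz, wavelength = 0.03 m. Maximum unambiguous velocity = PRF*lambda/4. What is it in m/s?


V_ua = 6509 * 0.03 / 4 = 48.8 m/s

48.8 m/s


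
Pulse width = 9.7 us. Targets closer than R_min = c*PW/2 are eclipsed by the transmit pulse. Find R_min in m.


R_min = 3e8 * 9.7e-6 / 2 = 1455.0 m

1455.0 m


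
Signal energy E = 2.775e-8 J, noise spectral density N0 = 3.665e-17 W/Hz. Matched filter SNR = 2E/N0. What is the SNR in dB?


SNR_lin = 2 * 2.775e-8 / 3.665e-17 = 1.514e9
SNR_dB = 10*log10(1.514e9) = 91.8 dB

91.8 dB


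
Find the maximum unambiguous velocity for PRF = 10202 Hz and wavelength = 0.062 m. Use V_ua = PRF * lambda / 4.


V_ua = 10202 * 0.062 / 4 = 158.1 m/s

158.1 m/s


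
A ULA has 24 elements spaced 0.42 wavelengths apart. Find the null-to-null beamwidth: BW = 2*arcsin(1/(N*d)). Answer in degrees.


1/(N*d) = 1/(24*0.42) = 0.099206
BW = 2*arcsin(0.099206) = 11.4 degrees

11.4 degrees


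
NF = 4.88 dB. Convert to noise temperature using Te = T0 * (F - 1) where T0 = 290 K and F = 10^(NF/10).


NF_lin = 10^(4.88/10) = 3.076097
Te = 290 * (3.076097 - 1) = 602.1 K

602.1 K


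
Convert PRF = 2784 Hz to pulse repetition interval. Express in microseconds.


PRI = 1/2784 = 0.0003591954 s = 359.2 us

359.2 us


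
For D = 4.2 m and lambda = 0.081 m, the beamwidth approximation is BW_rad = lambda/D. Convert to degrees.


BW_rad = 0.081 / 4.2 = 0.019286
BW_deg = 1.1 degrees

1.1 degrees


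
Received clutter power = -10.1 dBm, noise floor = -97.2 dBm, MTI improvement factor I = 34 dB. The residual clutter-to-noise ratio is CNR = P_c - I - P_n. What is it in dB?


CNR = -10.1 - 34 - (-97.2) = 53.1 dB

53.1 dB


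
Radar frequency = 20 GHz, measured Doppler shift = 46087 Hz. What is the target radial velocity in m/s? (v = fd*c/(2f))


v = 46087 * 3e8 / (2 * 20000000000.0) = 345.7 m/s

345.7 m/s


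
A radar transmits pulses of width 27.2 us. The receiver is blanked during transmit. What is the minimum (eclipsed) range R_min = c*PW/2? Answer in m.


R_min = 3e8 * 27.2e-6 / 2 = 4080.0 m

4080.0 m


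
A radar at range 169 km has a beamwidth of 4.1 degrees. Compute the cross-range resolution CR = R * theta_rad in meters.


BW_rad = 0.071558499
CR = 169000 * 0.071558499 = 12093.4 m

12093.4 m


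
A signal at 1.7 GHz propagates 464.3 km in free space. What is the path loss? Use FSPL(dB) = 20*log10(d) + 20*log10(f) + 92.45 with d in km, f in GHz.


20*log10(464.3) = 53.34
20*log10(1.7) = 4.61
FSPL = 150.4 dB

150.4 dB


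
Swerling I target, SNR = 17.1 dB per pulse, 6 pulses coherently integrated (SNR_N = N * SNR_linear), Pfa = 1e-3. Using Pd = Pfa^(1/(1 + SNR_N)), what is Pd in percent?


SNR_lin = 10^(17.1/10) = 51.28614
SNR_N = 6 * 51.28614 = 307.71684
1/(1 + SNR_N) = 1/308.71684 = 0.0032392
Pd = (1e-3)^0.0032392 = 0.97787
Pd = 97.8%

97.8%


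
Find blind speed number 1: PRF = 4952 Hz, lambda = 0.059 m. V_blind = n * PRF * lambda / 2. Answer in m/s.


V_blind = 1 * 4952 * 0.059 / 2 = 146.1 m/s

146.1 m/s


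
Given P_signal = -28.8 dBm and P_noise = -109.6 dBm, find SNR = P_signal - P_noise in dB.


SNR = -28.8 - (-109.6) = 80.8 dB

80.8 dB


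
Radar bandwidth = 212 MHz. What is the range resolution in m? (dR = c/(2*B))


dR = 3e8 / (2 * 212000000.0) = 0.71 m

0.71 m


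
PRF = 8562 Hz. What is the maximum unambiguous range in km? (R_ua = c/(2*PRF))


R_ua = 3e8 / (2 * 8562) = 17519.3 m = 17.5 km

17.5 km


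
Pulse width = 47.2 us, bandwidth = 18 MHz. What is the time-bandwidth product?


TBP = 47.2 * 18 = 849.6

849.6


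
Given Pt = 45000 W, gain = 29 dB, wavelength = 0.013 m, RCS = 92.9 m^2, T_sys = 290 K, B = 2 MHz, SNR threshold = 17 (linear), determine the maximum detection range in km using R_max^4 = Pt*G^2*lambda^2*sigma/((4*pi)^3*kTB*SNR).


G_lin = 10^(29/10) = 794.328235
R^4 = 45000 * 794.328235^2 * 0.013^2 * 92.9 / ((4*pi)^3 * 1.38e-23 * 290 * 2000000.0 * 17)
R^4 = 1.65093e18 m^4
R_max = (1.65093e18)^(1/4) = 35845.3 m = 35.8 km

35.8 km


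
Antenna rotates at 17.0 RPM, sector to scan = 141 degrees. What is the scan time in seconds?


t = 141 / (17.0 * 360) * 60 = 1.38 s

1.38 s


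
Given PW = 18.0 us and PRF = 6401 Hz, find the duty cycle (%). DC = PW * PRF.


DC = 18.0e-6 * 6401 * 100 = 11.52%

11.52%


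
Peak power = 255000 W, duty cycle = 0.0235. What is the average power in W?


P_avg = 255000 * 0.0235 = 5992.5 W

5992.5 W


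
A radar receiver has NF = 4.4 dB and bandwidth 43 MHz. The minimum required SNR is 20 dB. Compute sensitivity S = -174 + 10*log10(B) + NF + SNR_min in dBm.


10*log10(43000000.0) = 76.33
S = -174 + 76.33 + 4.4 + 20 = -73.3 dBm

-73.3 dBm


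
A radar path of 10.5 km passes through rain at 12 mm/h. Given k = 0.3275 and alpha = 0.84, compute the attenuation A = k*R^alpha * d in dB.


gamma = 0.3275 * 12^0.84 = 2.640727 dB/km
A = 2.640727 * 10.5 = 27.73 dB

27.73 dB


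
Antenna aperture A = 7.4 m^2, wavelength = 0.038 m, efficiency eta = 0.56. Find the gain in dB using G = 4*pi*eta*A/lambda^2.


G_linear = 4*pi*0.56*7.4/0.038^2 = 36063.05
G_dB = 10*log10(36063.05) = 45.6 dB

45.6 dB


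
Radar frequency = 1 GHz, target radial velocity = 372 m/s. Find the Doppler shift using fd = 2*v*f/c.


fd = 2 * 372 * 1000000000.0 / 3e8 = 2480.0 Hz

2480.0 Hz


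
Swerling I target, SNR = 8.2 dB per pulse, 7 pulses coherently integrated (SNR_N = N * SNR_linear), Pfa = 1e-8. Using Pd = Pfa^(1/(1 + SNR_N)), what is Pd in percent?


SNR_lin = 10^(8.2/10) = 6.60693
SNR_N = 7 * 6.60693 = 46.24851
1/(1 + SNR_N) = 1/47.24851 = 0.0211647
Pd = (1e-8)^0.0211647 = 0.67715
Pd = 67.7%

67.7%


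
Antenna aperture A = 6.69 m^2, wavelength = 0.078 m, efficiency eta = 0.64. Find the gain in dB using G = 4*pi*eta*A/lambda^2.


G_linear = 4*pi*0.64*6.69/0.078^2 = 8843.55
G_dB = 10*log10(8843.55) = 39.5 dB

39.5 dB


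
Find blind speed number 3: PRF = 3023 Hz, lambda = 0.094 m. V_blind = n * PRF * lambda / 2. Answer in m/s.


V_blind = 3 * 3023 * 0.094 / 2 = 426.2 m/s

426.2 m/s


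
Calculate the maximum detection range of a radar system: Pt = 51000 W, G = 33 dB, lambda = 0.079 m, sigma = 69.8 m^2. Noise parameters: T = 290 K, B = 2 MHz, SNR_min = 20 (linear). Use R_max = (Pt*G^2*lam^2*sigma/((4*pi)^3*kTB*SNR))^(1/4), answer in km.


G_lin = 10^(33/10) = 1995.262315
R^4 = 51000 * 1995.262315^2 * 0.079^2 * 69.8 / ((4*pi)^3 * 1.38e-23 * 290 * 2000000.0 * 20)
R^4 = 2.78428e20 m^4
R_max = (2.78428e20)^(1/4) = 129174.9 m = 129.2 km

129.2 km


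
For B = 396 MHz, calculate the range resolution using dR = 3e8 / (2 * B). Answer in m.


dR = 3e8 / (2 * 396000000.0) = 0.38 m

0.38 m


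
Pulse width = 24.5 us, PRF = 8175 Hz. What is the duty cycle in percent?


DC = 24.5e-6 * 8175 * 100 = 20.03%

20.03%


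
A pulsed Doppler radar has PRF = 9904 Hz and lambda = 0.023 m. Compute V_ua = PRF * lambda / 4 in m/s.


V_ua = 9904 * 0.023 / 4 = 56.9 m/s

56.9 m/s


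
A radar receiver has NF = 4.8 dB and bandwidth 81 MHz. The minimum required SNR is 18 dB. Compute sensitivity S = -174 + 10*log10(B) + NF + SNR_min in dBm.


10*log10(81000000.0) = 79.08
S = -174 + 79.08 + 4.8 + 18 = -72.1 dBm

-72.1 dBm


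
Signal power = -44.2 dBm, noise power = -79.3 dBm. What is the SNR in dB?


SNR = -44.2 - (-79.3) = 35.1 dB

35.1 dB


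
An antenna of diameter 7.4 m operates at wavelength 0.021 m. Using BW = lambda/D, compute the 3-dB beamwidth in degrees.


BW_rad = 0.021 / 7.4 = 0.002838
BW_deg = 0.16 degrees

0.16 degrees


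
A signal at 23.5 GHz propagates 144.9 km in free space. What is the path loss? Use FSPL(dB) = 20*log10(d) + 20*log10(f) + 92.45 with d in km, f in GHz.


20*log10(144.9) = 43.22
20*log10(23.5) = 27.42
FSPL = 163.1 dB

163.1 dB


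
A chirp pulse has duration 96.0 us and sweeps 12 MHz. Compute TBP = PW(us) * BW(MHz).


TBP = 96.0 * 12 = 1152.0

1152.0


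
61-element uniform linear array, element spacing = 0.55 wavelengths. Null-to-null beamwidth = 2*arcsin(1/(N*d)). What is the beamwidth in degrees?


1/(N*d) = 1/(61*0.55) = 0.029806
BW = 2*arcsin(0.029806) = 3.4 degrees

3.4 degrees


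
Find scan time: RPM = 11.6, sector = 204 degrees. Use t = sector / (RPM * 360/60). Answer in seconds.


t = 204 / (11.6 * 360) * 60 = 2.93 s

2.93 s


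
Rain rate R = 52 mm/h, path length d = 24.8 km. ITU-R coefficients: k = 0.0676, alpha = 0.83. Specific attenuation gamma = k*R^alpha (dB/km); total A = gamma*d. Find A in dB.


gamma = 0.0676 * 52^0.83 = 1.795682 dB/km
A = 1.795682 * 24.8 = 44.53 dB

44.53 dB


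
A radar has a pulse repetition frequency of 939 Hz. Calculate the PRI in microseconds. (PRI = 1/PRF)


PRI = 1/939 = 0.0010649627 s = 1065.0 us

1065.0 us


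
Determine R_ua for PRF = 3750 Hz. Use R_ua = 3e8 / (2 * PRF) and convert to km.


R_ua = 3e8 / (2 * 3750) = 40000.0 m = 40.0 km

40.0 km


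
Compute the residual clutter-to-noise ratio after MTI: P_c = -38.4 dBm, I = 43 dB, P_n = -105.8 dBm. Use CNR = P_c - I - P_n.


CNR = -38.4 - 43 - (-105.8) = 24.4 dB

24.4 dB


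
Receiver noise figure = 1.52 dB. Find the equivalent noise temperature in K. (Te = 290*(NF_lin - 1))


NF_lin = 10^(1.52/10) = 1.419058
Te = 290 * (1.419058 - 1) = 121.5 K

121.5 K


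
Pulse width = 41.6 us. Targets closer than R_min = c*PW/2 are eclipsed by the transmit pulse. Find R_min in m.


R_min = 3e8 * 41.6e-6 / 2 = 6240.0 m

6240.0 m


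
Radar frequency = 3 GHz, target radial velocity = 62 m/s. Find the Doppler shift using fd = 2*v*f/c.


fd = 2 * 62 * 3000000000.0 / 3e8 = 1240.0 Hz

1240.0 Hz


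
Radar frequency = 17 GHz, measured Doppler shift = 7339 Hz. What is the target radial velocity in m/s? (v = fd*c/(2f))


v = 7339 * 3e8 / (2 * 17000000000.0) = 64.8 m/s

64.8 m/s


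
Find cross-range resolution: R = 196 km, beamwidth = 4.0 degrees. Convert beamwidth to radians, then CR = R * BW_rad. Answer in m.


BW_rad = 0.06981317
CR = 196000 * 0.06981317 = 13683.4 m

13683.4 m


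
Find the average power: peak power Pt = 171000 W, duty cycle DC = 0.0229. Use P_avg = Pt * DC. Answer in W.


P_avg = 171000 * 0.0229 = 3915.9 W

3915.9 W


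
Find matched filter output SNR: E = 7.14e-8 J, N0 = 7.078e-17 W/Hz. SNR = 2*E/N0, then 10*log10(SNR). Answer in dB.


SNR_lin = 2 * 7.14e-8 / 7.078e-17 = 2.018e9
SNR_dB = 10*log10(2.018e9) = 93.0 dB

93.0 dB


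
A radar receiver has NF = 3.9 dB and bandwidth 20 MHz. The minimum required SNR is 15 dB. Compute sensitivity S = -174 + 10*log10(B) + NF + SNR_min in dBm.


10*log10(20000000.0) = 73.01
S = -174 + 73.01 + 3.9 + 15 = -82.1 dBm

-82.1 dBm


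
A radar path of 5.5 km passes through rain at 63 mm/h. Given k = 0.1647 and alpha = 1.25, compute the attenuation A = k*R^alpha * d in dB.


gamma = 0.1647 * 63^1.25 = 29.232724 dB/km
A = 29.232724 * 5.5 = 160.78 dB

160.78 dB


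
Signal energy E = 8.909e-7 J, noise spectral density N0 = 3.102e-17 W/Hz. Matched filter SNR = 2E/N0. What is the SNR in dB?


SNR_lin = 2 * 8.909e-7 / 3.102e-17 = 5.744e10
SNR_dB = 10*log10(5.744e10) = 107.6 dB

107.6 dB


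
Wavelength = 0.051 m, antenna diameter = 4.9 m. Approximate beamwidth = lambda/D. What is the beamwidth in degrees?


BW_rad = 0.051 / 4.9 = 0.010408
BW_deg = 0.6 degrees

0.6 degrees


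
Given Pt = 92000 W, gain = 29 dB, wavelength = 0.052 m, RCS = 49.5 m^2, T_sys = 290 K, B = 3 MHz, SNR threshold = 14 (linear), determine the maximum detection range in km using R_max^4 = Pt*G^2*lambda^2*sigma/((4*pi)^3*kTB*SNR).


G_lin = 10^(29/10) = 794.328235
R^4 = 92000 * 794.328235^2 * 0.052^2 * 49.5 / ((4*pi)^3 * 1.38e-23 * 290 * 3000000.0 * 14)
R^4 = 2.3294e19 m^4
R_max = (2.3294e19)^(1/4) = 69472.2 m = 69.5 km

69.5 km


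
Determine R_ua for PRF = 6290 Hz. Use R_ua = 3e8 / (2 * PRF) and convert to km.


R_ua = 3e8 / (2 * 6290) = 23847.4 m = 23.8 km

23.8 km


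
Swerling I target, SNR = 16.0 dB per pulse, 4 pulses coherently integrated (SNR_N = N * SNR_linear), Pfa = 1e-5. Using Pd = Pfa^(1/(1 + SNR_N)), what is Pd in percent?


SNR_lin = 10^(16.0/10) = 39.81072
SNR_N = 4 * 39.81072 = 159.24288
1/(1 + SNR_N) = 1/160.24288 = 0.0062405
Pd = (1e-5)^0.0062405 = 0.93067
Pd = 93.1%

93.1%


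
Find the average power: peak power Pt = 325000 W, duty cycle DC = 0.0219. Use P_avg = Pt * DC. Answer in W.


P_avg = 325000 * 0.0219 = 7117.5 W

7117.5 W


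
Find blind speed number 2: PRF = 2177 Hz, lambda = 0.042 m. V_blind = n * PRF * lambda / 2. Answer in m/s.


V_blind = 2 * 2177 * 0.042 / 2 = 91.4 m/s

91.4 m/s


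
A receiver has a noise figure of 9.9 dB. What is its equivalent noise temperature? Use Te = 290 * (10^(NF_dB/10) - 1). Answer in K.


NF_lin = 10^(9.9/10) = 9.772372
Te = 290 * (9.772372 - 1) = 2544.0 K

2544.0 K


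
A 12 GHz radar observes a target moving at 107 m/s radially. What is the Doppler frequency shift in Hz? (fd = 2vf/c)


fd = 2 * 107 * 12000000000.0 / 3e8 = 8560.0 Hz

8560.0 Hz


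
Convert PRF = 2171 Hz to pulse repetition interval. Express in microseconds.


PRI = 1/2171 = 0.0004606172 s = 460.6 us

460.6 us


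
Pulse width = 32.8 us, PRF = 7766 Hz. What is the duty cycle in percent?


DC = 32.8e-6 * 7766 * 100 = 25.47%

25.47%


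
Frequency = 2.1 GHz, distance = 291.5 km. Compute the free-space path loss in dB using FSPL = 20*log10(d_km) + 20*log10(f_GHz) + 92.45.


20*log10(291.5) = 49.29
20*log10(2.1) = 6.44
FSPL = 148.2 dB

148.2 dB


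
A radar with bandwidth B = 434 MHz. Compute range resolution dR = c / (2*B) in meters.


dR = 3e8 / (2 * 434000000.0) = 0.35 m

0.35 m


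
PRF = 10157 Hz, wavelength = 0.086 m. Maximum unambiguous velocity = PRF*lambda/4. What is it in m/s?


V_ua = 10157 * 0.086 / 4 = 218.4 m/s

218.4 m/s


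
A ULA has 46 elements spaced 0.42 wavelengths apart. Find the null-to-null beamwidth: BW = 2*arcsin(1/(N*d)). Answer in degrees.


1/(N*d) = 1/(46*0.42) = 0.05176
BW = 2*arcsin(0.05176) = 5.9 degrees

5.9 degrees


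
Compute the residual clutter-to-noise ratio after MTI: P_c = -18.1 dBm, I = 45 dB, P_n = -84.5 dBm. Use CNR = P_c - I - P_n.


CNR = -18.1 - 45 - (-84.5) = 21.4 dB

21.4 dB


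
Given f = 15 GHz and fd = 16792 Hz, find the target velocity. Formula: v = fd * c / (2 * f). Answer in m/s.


v = 16792 * 3e8 / (2 * 15000000000.0) = 167.9 m/s

167.9 m/s


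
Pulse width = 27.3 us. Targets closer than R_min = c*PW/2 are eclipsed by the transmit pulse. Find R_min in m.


R_min = 3e8 * 27.3e-6 / 2 = 4095.0 m

4095.0 m


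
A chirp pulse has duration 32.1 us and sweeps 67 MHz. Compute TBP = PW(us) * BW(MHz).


TBP = 32.1 * 67 = 2150.7

2150.7


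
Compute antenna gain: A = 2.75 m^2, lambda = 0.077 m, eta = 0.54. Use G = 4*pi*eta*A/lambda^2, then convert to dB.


G_linear = 4*pi*0.54*2.75/0.077^2 = 3147.42
G_dB = 10*log10(3147.42) = 35.0 dB

35.0 dB


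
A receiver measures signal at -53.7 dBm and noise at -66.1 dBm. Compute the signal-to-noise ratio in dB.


SNR = -53.7 - (-66.1) = 12.4 dB

12.4 dB


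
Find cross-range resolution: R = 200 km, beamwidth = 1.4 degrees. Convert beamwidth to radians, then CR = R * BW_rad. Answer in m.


BW_rad = 0.02443461
CR = 200000 * 0.02443461 = 4886.9 m

4886.9 m


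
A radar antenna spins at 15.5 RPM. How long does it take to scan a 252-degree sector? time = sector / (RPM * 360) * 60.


t = 252 / (15.5 * 360) * 60 = 2.71 s

2.71 s


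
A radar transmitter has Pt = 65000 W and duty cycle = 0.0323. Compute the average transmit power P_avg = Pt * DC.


P_avg = 65000 * 0.0323 = 2099.5 W

2099.5 W


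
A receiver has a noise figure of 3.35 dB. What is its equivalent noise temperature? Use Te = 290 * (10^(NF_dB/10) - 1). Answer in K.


NF_lin = 10^(3.35/10) = 2.162719
Te = 290 * (2.162719 - 1) = 337.2 K

337.2 K


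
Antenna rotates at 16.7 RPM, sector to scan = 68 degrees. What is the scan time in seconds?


t = 68 / (16.7 * 360) * 60 = 0.68 s

0.68 s


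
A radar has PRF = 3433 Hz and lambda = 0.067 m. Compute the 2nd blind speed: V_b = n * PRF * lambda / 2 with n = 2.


V_blind = 2 * 3433 * 0.067 / 2 = 230.0 m/s

230.0 m/s


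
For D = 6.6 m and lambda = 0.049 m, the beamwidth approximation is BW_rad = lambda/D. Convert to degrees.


BW_rad = 0.049 / 6.6 = 0.007424
BW_deg = 0.43 degrees

0.43 degrees


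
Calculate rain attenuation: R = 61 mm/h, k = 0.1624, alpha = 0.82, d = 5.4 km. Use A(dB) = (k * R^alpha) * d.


gamma = 0.1624 * 61^0.82 = 4.726683 dB/km
A = 4.726683 * 5.4 = 25.52 dB

25.52 dB


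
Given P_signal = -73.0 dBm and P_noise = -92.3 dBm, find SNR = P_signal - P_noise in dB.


SNR = -73.0 - (-92.3) = 19.3 dB

19.3 dB


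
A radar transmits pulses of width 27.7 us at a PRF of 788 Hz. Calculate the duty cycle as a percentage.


DC = 27.7e-6 * 788 * 100 = 2.18%

2.18%


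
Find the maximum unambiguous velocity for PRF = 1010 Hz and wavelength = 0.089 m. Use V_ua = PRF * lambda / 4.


V_ua = 1010 * 0.089 / 4 = 22.5 m/s

22.5 m/s


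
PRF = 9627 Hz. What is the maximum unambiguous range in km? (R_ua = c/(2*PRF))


R_ua = 3e8 / (2 * 9627) = 15581.2 m = 15.6 km

15.6 km


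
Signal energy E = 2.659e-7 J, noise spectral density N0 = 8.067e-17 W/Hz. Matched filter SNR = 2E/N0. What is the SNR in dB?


SNR_lin = 2 * 2.659e-7 / 8.067e-17 = 6.592e9
SNR_dB = 10*log10(6.592e9) = 98.2 dB

98.2 dB


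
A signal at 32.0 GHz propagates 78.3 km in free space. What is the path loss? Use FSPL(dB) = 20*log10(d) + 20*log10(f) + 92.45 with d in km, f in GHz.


20*log10(78.3) = 37.88
20*log10(32.0) = 30.1
FSPL = 160.4 dB

160.4 dB


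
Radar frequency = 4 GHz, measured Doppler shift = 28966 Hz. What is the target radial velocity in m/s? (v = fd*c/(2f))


v = 28966 * 3e8 / (2 * 4000000000.0) = 1086.2 m/s

1086.2 m/s


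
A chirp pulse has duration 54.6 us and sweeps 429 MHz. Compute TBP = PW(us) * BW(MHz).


TBP = 54.6 * 429 = 23423.4

23423.4


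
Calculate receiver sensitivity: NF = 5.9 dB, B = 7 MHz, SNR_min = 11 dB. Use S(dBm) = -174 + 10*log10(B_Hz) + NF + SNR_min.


10*log10(7000000.0) = 68.45
S = -174 + 68.45 + 5.9 + 11 = -88.6 dBm

-88.6 dBm


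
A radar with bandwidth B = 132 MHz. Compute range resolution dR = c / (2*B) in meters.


dR = 3e8 / (2 * 132000000.0) = 1.14 m

1.14 m


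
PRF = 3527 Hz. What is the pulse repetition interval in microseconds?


PRI = 1/3527 = 0.0002835271 s = 283.5 us

283.5 us


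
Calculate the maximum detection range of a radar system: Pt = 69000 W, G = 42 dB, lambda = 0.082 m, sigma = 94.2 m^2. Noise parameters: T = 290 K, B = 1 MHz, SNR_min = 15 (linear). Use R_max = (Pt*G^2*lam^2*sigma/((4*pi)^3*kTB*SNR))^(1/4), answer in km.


G_lin = 10^(42/10) = 15848.931925
R^4 = 69000 * 15848.931925^2 * 0.082^2 * 94.2 / ((4*pi)^3 * 1.38e-23 * 290 * 1000000.0 * 15)
R^4 = 9.21573e22 m^4
R_max = (9.21573e22)^(1/4) = 550975.7 m = 551.0 km

551.0 km


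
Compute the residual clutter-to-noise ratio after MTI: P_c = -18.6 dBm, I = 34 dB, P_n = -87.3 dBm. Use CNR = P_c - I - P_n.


CNR = -18.6 - 34 - (-87.3) = 34.7 dB

34.7 dB


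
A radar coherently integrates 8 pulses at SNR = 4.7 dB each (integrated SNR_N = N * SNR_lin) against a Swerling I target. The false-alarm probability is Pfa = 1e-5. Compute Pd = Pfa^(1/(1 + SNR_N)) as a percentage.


SNR_lin = 10^(4.7/10) = 2.95121
SNR_N = 8 * 2.95121 = 23.60968
1/(1 + SNR_N) = 1/24.60968 = 0.0406344
Pd = (1e-5)^0.0406344 = 0.62637
Pd = 62.6%

62.6%


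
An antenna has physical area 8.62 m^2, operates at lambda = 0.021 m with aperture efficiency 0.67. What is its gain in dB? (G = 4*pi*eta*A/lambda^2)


G_linear = 4*pi*0.67*8.62/0.021^2 = 164571.01
G_dB = 10*log10(164571.01) = 52.2 dB

52.2 dB


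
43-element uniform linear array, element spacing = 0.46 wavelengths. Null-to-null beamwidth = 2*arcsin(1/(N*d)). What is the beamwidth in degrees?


1/(N*d) = 1/(43*0.46) = 0.050556
BW = 2*arcsin(0.050556) = 5.8 degrees

5.8 degrees


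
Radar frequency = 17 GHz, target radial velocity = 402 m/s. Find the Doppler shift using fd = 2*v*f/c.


fd = 2 * 402 * 17000000000.0 / 3e8 = 45560.0 Hz

45560.0 Hz


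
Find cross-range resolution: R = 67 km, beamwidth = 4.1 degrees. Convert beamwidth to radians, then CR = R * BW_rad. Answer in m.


BW_rad = 0.071558499
CR = 67000 * 0.071558499 = 4794.4 m

4794.4 m


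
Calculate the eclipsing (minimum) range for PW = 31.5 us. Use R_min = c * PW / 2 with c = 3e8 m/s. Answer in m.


R_min = 3e8 * 31.5e-6 / 2 = 4725.0 m

4725.0 m


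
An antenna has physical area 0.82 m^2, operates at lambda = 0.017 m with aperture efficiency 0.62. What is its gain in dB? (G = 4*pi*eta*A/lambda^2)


G_linear = 4*pi*0.62*0.82/0.017^2 = 22106.38
G_dB = 10*log10(22106.38) = 43.4 dB

43.4 dB


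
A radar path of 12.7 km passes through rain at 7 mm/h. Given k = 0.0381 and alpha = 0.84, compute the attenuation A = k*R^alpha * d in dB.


gamma = 0.0381 * 7^0.84 = 0.195347 dB/km
A = 0.195347 * 12.7 = 2.48 dB

2.48 dB


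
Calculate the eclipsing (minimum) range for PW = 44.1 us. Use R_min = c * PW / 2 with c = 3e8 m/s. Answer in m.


R_min = 3e8 * 44.1e-6 / 2 = 6615.0 m

6615.0 m


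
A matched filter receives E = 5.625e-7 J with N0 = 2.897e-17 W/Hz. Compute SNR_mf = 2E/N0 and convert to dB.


SNR_lin = 2 * 5.625e-7 / 2.897e-17 = 3.883e10
SNR_dB = 10*log10(3.883e10) = 105.9 dB

105.9 dB


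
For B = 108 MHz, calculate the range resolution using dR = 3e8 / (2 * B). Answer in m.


dR = 3e8 / (2 * 108000000.0) = 1.39 m

1.39 m


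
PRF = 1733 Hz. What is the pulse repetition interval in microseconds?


PRI = 1/1733 = 0.000577034 s = 577.0 us

577.0 us


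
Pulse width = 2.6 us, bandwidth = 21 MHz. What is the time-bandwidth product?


TBP = 2.6 * 21 = 54.6

54.6


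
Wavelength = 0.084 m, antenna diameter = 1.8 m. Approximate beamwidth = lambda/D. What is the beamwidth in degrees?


BW_rad = 0.084 / 1.8 = 0.046667
BW_deg = 2.67 degrees

2.67 degrees


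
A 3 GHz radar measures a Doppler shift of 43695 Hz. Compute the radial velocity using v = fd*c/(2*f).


v = 43695 * 3e8 / (2 * 3000000000.0) = 2184.8 m/s

2184.8 m/s


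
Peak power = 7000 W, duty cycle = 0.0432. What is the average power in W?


P_avg = 7000 * 0.0432 = 302.4 W

302.4 W


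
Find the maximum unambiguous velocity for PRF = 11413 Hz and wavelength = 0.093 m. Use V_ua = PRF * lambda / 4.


V_ua = 11413 * 0.093 / 4 = 265.4 m/s

265.4 m/s


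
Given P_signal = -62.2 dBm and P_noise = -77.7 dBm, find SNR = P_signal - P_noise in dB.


SNR = -62.2 - (-77.7) = 15.5 dB

15.5 dB


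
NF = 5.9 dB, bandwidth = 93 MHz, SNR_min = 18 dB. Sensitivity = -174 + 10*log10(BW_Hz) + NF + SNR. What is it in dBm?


10*log10(93000000.0) = 79.68
S = -174 + 79.68 + 5.9 + 18 = -70.4 dBm

-70.4 dBm


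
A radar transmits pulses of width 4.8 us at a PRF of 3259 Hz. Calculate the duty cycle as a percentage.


DC = 4.8e-6 * 3259 * 100 = 1.56%

1.56%


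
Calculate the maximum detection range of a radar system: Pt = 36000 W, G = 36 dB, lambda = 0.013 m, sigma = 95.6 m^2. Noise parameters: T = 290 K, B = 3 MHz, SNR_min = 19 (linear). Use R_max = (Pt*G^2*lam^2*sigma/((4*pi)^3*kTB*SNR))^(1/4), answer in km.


G_lin = 10^(36/10) = 3981.071706
R^4 = 36000 * 3981.071706^2 * 0.013^2 * 95.6 / ((4*pi)^3 * 1.38e-23 * 290 * 3000000.0 * 19)
R^4 = 2.03641e19 m^4
R_max = (2.03641e19)^(1/4) = 67176.3 m = 67.2 km

67.2 km


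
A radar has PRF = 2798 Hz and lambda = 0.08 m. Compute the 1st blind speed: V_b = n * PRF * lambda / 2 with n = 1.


V_blind = 1 * 2798 * 0.08 / 2 = 111.9 m/s

111.9 m/s


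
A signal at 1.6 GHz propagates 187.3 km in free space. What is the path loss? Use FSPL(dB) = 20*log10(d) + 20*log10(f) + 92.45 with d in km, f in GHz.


20*log10(187.3) = 45.45
20*log10(1.6) = 4.08
FSPL = 142.0 dB

142.0 dB


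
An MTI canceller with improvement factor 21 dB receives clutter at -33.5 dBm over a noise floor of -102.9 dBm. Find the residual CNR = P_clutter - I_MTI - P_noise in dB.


CNR = -33.5 - 21 - (-102.9) = 48.4 dB

48.4 dB


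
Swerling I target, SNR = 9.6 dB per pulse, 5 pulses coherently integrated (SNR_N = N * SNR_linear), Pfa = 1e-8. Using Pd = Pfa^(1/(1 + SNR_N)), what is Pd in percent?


SNR_lin = 10^(9.6/10) = 9.12011
SNR_N = 5 * 9.12011 = 45.60055
1/(1 + SNR_N) = 1/46.60055 = 0.021459
Pd = (1e-8)^0.021459 = 0.67349
Pd = 67.3%

67.3%


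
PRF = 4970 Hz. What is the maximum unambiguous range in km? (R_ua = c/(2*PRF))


R_ua = 3e8 / (2 * 4970) = 30181.1 m = 30.2 km

30.2 km


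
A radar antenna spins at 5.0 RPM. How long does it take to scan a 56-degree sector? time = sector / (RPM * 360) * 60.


t = 56 / (5.0 * 360) * 60 = 1.87 s

1.87 s


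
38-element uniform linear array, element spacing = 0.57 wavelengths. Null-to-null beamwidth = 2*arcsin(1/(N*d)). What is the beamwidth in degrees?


1/(N*d) = 1/(38*0.57) = 0.046168
BW = 2*arcsin(0.046168) = 5.3 degrees

5.3 degrees


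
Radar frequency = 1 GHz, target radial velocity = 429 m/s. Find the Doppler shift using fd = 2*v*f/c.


fd = 2 * 429 * 1000000000.0 / 3e8 = 2860.0 Hz

2860.0 Hz


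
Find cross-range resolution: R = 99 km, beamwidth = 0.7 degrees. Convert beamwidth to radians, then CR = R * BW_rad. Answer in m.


BW_rad = 0.012217305
CR = 99000 * 0.012217305 = 1209.5 m

1209.5 m


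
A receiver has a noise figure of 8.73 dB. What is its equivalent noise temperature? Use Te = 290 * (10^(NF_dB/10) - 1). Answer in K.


NF_lin = 10^(8.73/10) = 7.464488
Te = 290 * (7.464488 - 1) = 1874.7 K

1874.7 K


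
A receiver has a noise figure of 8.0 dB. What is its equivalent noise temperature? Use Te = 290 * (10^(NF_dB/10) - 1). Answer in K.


NF_lin = 10^(8.0/10) = 6.309573
Te = 290 * (6.309573 - 1) = 1539.8 K

1539.8 K


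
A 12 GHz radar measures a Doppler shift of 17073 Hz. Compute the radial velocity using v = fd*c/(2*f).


v = 17073 * 3e8 / (2 * 12000000000.0) = 213.4 m/s

213.4 m/s


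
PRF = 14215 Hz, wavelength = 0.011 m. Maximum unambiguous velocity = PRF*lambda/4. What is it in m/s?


V_ua = 14215 * 0.011 / 4 = 39.1 m/s

39.1 m/s


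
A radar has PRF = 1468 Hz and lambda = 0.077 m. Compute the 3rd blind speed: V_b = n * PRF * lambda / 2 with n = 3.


V_blind = 3 * 1468 * 0.077 / 2 = 169.6 m/s

169.6 m/s


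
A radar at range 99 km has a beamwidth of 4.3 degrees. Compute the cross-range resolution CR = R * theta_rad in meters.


BW_rad = 0.075049158
CR = 99000 * 0.075049158 = 7429.9 m

7429.9 m
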